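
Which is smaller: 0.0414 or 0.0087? 0.0087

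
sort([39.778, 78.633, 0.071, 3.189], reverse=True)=[78.633, 39.778, 3.189, 0.071]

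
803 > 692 True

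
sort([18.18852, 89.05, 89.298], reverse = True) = [89.298, 89.05, 18.18852]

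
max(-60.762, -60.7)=-60.7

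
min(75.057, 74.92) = 74.92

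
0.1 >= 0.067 True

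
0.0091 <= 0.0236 True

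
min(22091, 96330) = 22091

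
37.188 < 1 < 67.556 False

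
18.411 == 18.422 False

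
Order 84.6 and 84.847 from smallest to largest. 84.6, 84.847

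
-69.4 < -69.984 False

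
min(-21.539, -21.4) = -21.539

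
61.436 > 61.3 True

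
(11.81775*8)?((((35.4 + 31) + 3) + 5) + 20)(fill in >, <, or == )>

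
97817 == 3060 False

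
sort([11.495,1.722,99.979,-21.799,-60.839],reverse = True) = [99.979,11.495,1.722,-21.799,-60.839]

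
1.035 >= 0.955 True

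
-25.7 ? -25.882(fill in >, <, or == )>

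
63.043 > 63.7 False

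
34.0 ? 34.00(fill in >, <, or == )==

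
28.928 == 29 False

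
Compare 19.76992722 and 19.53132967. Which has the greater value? 19.76992722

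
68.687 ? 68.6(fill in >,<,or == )>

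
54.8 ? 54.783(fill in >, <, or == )>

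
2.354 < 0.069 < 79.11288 False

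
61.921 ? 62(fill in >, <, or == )<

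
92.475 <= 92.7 True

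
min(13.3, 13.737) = 13.3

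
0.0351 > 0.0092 True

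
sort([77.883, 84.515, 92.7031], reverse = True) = [92.7031, 84.515, 77.883]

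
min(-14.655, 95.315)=-14.655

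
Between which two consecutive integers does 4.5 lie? 4 and 5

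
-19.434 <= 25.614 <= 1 False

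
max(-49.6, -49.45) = -49.45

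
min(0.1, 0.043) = 0.043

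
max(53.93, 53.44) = 53.93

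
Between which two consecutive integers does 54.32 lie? 54 and 55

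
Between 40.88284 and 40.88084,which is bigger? 40.88284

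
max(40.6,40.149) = 40.6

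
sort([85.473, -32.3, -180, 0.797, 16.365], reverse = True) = [85.473, 16.365, 0.797, -32.3, -180]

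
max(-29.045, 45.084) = 45.084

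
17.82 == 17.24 False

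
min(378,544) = 378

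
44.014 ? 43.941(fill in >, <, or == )>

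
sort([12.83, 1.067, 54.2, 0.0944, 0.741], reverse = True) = [54.2, 12.83, 1.067, 0.741, 0.0944]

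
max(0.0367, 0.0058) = 0.0367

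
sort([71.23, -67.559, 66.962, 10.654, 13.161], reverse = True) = [71.23, 66.962, 13.161, 10.654, -67.559]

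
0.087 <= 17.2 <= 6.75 False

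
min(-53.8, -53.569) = -53.8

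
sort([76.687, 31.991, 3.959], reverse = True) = [76.687, 31.991, 3.959]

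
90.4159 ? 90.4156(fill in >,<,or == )>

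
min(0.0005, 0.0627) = 0.0005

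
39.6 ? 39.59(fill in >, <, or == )>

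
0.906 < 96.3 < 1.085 False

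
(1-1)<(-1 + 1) False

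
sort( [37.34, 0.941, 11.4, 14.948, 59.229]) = [0.941, 11.4, 14.948, 37.34, 59.229]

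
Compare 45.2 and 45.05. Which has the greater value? 45.2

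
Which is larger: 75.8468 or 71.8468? 75.8468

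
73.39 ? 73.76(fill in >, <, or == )<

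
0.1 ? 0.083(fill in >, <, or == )>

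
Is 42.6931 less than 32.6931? No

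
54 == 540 False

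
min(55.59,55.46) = 55.46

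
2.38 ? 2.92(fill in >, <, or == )<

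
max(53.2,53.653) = 53.653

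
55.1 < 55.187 True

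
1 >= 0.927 True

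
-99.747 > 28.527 False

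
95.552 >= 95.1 True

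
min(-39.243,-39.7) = -39.7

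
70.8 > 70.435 True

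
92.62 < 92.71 True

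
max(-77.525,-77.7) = -77.525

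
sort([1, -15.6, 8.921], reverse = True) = [8.921, 1, -15.6]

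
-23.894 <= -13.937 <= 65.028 True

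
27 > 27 False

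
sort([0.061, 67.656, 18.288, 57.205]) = [0.061, 18.288, 57.205, 67.656]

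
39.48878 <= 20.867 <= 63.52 False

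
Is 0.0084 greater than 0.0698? No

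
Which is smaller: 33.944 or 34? 33.944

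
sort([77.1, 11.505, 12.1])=[11.505, 12.1, 77.1]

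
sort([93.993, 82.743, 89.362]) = [82.743, 89.362, 93.993]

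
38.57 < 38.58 True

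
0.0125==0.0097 False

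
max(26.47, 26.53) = 26.53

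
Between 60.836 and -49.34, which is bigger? 60.836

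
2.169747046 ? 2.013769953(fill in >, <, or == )>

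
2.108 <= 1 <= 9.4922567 False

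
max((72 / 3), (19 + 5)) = 24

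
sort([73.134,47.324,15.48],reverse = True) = [73.134,47.324,15.48]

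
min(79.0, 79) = 79.0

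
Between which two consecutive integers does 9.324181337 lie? 9 and 10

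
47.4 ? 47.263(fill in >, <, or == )>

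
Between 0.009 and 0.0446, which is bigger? 0.0446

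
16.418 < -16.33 False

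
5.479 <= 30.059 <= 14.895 False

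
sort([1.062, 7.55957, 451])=[1.062, 7.55957, 451]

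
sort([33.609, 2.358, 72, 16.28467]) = [2.358, 16.28467, 33.609, 72]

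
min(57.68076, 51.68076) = 51.68076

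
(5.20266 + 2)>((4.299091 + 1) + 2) False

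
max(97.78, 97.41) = 97.78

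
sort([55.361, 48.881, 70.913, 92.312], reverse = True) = [92.312, 70.913, 55.361, 48.881]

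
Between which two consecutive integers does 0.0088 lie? 0 and 1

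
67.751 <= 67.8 True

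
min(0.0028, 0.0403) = 0.0028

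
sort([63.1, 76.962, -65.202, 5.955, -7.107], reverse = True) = [76.962, 63.1, 5.955, -7.107, -65.202]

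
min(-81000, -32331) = -81000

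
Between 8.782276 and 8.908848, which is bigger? 8.908848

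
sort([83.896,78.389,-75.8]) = [-75.8,78.389,83.896]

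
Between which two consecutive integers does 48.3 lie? 48 and 49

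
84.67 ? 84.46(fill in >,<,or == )>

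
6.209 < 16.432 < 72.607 True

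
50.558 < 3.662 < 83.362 False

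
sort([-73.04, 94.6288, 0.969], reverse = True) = [94.6288, 0.969, -73.04]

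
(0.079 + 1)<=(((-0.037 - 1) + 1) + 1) False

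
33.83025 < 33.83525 True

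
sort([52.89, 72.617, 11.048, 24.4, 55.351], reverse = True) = [72.617, 55.351, 52.89, 24.4, 11.048]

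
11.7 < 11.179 False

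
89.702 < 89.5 False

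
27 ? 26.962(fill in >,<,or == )>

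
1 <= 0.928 False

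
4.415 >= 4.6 False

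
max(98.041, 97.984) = 98.041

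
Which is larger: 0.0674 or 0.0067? 0.0674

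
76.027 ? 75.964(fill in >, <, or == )>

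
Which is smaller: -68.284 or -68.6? -68.6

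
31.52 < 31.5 False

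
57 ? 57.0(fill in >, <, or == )==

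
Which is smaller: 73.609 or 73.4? 73.4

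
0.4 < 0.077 False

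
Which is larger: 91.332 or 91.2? 91.332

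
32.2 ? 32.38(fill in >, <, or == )<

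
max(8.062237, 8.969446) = 8.969446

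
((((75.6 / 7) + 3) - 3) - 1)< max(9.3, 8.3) False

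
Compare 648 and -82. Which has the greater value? 648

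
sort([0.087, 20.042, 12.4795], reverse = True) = [20.042, 12.4795, 0.087]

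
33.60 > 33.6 False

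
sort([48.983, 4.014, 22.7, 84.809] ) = [4.014, 22.7, 48.983, 84.809]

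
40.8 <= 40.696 False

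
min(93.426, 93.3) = 93.3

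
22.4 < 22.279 False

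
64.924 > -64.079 True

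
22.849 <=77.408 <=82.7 True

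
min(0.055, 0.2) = 0.055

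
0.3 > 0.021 True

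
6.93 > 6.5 True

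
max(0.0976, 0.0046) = 0.0976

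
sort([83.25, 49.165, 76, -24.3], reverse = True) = [83.25, 76, 49.165, -24.3]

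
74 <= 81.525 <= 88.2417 True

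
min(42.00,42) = 42.00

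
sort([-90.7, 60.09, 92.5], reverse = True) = [92.5, 60.09, -90.7]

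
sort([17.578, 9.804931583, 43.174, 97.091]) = [9.804931583, 17.578, 43.174, 97.091]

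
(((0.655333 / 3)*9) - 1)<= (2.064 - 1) True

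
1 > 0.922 True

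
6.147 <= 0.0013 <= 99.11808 False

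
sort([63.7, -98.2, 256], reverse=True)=[256, 63.7, -98.2]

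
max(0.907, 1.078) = 1.078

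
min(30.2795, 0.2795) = 0.2795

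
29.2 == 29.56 False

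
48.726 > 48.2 True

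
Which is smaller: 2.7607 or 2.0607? 2.0607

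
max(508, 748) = 748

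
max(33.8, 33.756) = 33.8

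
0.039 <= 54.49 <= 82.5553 True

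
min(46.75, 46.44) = 46.44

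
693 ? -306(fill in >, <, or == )>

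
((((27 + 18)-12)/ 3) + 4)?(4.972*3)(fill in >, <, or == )>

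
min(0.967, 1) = 0.967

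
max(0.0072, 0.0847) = 0.0847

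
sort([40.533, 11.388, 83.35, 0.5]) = [0.5, 11.388, 40.533, 83.35]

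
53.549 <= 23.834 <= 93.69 False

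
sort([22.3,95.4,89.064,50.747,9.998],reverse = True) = [95.4,89.064,50.747,22.3,9.998]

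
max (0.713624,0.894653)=0.894653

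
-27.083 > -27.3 True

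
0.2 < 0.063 False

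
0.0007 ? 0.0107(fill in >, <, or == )<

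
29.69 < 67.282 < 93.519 True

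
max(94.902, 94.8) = 94.902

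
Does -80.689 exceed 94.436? No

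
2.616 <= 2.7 True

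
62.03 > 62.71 False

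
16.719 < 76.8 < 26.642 False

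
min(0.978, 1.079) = 0.978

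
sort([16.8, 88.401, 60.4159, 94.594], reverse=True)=[94.594, 88.401, 60.4159, 16.8]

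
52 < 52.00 False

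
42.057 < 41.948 False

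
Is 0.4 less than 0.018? No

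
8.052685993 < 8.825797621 True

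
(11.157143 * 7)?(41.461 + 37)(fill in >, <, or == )<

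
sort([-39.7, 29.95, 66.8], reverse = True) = [66.8, 29.95, -39.7]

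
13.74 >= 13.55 True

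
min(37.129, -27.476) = -27.476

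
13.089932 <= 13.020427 False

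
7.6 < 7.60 False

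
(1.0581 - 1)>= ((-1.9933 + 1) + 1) True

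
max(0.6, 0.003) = 0.6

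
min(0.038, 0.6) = 0.038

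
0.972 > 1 False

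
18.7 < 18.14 False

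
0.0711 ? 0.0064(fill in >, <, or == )>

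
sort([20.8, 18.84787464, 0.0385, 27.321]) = [0.0385, 18.84787464, 20.8, 27.321]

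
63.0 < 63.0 False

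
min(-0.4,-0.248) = -0.4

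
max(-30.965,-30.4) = -30.4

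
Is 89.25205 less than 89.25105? No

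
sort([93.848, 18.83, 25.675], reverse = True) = [93.848, 25.675, 18.83]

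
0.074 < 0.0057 False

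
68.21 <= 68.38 True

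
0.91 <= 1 True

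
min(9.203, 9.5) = 9.203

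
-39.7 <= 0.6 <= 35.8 True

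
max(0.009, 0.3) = 0.3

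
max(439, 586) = 586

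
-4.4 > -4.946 True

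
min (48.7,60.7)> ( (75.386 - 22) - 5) True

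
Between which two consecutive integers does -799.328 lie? -800 and -799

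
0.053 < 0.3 True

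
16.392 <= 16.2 False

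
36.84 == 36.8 False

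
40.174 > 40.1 True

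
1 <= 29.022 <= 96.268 True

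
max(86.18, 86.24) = 86.24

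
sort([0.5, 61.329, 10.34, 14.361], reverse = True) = [61.329, 14.361, 10.34, 0.5]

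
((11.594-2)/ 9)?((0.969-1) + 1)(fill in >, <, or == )>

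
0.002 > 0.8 False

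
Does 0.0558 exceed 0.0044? Yes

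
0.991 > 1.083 False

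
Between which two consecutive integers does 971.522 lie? 971 and 972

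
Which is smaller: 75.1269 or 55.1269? 55.1269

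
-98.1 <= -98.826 False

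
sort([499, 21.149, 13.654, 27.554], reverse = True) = [499, 27.554, 21.149, 13.654]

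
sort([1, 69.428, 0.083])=[0.083, 1, 69.428]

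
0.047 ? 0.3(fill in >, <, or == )<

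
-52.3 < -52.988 False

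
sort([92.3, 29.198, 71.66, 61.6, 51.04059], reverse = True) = [92.3, 71.66, 61.6, 51.04059, 29.198]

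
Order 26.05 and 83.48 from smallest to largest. 26.05, 83.48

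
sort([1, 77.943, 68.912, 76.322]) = [1, 68.912, 76.322, 77.943]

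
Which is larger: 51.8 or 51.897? 51.897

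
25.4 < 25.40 False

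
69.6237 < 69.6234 False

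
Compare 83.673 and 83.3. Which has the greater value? 83.673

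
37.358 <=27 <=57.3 False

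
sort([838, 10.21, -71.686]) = [-71.686, 10.21, 838]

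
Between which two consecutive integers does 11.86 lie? 11 and 12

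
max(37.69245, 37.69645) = 37.69645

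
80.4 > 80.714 False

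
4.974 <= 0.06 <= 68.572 False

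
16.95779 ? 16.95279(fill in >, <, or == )>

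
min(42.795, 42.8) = 42.795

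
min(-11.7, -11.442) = -11.7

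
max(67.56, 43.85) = 67.56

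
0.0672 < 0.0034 False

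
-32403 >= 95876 False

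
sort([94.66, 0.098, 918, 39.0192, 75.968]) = [0.098, 39.0192, 75.968, 94.66, 918]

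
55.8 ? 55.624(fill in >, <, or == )>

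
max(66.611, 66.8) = 66.8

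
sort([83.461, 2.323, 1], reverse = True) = [83.461, 2.323, 1]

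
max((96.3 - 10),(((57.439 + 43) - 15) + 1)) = 86.439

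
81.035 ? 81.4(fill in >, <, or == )<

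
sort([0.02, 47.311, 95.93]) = [0.02, 47.311, 95.93]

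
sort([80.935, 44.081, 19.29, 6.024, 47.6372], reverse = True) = [80.935, 47.6372, 44.081, 19.29, 6.024]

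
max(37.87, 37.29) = 37.87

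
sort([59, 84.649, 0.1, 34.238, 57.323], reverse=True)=[84.649, 59, 57.323, 34.238, 0.1]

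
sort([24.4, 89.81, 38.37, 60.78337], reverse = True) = [89.81, 60.78337, 38.37, 24.4]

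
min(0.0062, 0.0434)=0.0062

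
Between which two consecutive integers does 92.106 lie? 92 and 93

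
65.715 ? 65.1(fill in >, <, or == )>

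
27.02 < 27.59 True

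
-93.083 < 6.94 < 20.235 True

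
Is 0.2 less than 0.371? Yes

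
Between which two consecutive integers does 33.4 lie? 33 and 34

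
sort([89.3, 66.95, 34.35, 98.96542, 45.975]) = [34.35, 45.975, 66.95, 89.3, 98.96542]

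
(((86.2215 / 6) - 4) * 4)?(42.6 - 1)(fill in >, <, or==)<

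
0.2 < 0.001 False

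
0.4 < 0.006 False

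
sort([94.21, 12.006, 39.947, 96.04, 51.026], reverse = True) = [96.04, 94.21, 51.026, 39.947, 12.006]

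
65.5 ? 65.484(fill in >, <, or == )>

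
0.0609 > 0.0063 True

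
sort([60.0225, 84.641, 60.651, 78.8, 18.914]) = [18.914, 60.0225, 60.651, 78.8, 84.641]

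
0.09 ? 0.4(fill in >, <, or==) <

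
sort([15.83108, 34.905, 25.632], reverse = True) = [34.905, 25.632, 15.83108]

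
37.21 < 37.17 False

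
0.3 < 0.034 False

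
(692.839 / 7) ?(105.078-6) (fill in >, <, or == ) <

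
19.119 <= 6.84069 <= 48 False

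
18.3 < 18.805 True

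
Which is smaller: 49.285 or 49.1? 49.1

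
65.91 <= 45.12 False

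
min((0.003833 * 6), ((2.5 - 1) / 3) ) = 0.022998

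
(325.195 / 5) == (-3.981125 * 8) False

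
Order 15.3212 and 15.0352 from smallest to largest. 15.0352, 15.3212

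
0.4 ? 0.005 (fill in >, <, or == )>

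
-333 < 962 True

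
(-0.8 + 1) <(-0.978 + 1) False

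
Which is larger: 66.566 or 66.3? 66.566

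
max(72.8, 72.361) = 72.8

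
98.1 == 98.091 False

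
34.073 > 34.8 False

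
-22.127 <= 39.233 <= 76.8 True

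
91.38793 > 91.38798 False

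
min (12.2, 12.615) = 12.2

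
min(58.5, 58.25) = 58.25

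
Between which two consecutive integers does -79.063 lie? -80 and -79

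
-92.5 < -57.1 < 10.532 True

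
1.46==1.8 False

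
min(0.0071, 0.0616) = 0.0071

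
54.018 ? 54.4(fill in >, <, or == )<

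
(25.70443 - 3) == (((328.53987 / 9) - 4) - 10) False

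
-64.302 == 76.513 False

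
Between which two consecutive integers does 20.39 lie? 20 and 21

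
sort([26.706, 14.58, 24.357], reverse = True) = [26.706, 24.357, 14.58]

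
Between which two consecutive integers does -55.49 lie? -56 and -55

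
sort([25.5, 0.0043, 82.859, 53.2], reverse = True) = [82.859, 53.2, 25.5, 0.0043]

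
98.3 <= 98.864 True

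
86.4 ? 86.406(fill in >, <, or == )<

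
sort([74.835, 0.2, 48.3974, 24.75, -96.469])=[-96.469, 0.2, 24.75, 48.3974, 74.835]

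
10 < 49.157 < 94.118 True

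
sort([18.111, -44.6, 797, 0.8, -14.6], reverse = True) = [797, 18.111, 0.8, -14.6, -44.6]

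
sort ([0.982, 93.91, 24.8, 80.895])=[0.982, 24.8, 80.895, 93.91]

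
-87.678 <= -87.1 True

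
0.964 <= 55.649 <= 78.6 True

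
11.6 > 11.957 False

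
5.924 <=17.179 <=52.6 True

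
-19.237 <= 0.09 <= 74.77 True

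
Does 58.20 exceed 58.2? No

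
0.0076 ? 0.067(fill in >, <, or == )<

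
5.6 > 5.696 False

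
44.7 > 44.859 False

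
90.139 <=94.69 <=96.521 True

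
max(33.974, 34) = 34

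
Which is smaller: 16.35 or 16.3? 16.3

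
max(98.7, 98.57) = 98.7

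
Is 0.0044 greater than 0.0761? No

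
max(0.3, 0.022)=0.3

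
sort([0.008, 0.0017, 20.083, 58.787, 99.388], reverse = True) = [99.388, 58.787, 20.083, 0.008, 0.0017]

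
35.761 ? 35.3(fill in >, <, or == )>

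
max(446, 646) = 646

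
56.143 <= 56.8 True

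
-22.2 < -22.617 False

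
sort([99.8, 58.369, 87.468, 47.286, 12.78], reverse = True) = [99.8, 87.468, 58.369, 47.286, 12.78]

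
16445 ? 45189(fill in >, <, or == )<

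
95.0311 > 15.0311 True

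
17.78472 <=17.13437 False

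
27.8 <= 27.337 False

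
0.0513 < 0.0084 False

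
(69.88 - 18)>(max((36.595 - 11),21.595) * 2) True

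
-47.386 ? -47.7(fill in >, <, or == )>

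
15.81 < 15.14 False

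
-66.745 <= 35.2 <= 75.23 True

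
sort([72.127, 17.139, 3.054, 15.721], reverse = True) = [72.127, 17.139, 15.721, 3.054]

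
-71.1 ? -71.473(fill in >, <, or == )>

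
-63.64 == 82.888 False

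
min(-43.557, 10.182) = -43.557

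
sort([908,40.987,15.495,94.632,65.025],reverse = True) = [908,94.632,65.025,40.987,15.495]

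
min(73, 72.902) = 72.902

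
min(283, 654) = 283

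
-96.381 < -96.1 True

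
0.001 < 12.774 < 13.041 True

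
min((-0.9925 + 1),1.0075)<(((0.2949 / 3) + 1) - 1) True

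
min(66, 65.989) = 65.989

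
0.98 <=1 True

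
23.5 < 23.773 True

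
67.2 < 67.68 True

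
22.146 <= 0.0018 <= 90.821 False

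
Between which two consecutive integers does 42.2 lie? 42 and 43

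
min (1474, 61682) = 1474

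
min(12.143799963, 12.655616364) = 12.143799963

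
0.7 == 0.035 False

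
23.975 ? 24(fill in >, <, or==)<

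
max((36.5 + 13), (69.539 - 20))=49.539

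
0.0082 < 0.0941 True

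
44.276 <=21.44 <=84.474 False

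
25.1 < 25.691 True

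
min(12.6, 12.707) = 12.6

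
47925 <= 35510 False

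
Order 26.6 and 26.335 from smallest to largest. 26.335, 26.6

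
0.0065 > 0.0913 False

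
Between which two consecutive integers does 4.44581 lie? 4 and 5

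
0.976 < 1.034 True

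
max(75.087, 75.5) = 75.5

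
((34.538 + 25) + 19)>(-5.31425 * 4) True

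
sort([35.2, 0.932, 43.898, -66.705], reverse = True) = [43.898, 35.2, 0.932, -66.705]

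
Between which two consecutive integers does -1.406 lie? -2 and -1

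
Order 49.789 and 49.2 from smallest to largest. 49.2, 49.789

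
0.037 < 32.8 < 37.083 True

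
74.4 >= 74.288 True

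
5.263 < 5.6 True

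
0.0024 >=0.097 False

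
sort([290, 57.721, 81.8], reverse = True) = [290, 81.8, 57.721]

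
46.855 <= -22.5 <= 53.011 False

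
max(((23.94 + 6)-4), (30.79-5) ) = 25.94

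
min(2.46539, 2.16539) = 2.16539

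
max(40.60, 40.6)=40.6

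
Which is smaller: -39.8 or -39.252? -39.8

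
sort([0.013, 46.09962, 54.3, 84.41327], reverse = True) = [84.41327, 54.3, 46.09962, 0.013]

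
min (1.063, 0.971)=0.971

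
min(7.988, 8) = 7.988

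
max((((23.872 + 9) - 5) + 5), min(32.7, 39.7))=32.872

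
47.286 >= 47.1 True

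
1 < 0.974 False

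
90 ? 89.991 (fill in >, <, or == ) >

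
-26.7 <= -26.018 True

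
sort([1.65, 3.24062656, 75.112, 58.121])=[1.65, 3.24062656, 58.121, 75.112]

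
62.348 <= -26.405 False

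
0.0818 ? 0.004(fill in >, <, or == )>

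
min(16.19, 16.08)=16.08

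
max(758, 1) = 758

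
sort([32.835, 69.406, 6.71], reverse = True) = [69.406, 32.835, 6.71]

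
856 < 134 False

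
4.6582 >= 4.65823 False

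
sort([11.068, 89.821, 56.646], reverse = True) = [89.821, 56.646, 11.068]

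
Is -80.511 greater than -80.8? Yes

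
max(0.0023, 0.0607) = 0.0607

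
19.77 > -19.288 True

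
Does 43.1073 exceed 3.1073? Yes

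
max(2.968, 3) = 3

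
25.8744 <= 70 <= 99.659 True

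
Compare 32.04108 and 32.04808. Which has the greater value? 32.04808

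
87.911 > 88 False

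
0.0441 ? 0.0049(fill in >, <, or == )>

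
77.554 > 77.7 False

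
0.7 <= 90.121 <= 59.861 False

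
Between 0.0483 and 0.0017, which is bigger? 0.0483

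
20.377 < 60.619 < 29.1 False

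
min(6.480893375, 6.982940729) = 6.480893375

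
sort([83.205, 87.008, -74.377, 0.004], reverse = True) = [87.008, 83.205, 0.004, -74.377]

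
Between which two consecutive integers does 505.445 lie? 505 and 506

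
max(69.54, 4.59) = 69.54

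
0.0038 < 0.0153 True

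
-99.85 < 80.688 True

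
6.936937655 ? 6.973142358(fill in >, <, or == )<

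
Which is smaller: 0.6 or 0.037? 0.037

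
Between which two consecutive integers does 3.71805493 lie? 3 and 4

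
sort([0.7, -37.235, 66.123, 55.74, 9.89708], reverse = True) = [66.123, 55.74, 9.89708, 0.7, -37.235]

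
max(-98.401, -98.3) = -98.3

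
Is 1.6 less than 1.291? No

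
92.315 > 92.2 True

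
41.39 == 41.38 False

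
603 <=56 False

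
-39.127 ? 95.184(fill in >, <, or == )<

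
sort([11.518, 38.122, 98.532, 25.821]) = [11.518, 25.821, 38.122, 98.532]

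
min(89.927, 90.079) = 89.927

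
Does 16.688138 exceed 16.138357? Yes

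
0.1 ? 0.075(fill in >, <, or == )>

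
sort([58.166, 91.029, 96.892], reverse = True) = [96.892, 91.029, 58.166]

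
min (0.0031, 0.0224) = 0.0031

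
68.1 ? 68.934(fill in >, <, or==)<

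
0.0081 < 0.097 True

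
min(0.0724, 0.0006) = 0.0006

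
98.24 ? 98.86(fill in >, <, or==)<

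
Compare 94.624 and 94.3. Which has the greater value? 94.624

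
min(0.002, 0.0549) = 0.002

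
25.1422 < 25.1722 True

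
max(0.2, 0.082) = 0.2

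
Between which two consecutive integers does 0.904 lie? 0 and 1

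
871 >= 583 True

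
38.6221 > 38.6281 False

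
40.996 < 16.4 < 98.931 False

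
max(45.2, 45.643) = 45.643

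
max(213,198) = 213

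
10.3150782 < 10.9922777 True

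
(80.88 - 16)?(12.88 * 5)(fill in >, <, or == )>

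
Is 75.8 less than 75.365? No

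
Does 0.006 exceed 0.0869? No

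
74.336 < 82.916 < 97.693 True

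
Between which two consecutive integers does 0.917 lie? 0 and 1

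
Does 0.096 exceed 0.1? No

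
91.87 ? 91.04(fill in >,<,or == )>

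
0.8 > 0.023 True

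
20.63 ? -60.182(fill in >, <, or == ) >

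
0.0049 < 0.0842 True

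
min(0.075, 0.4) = 0.075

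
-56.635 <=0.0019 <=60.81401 True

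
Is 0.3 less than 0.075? No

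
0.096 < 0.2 True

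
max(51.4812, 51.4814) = 51.4814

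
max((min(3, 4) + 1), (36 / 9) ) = 4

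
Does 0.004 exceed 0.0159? No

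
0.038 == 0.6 False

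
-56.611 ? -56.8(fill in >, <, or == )>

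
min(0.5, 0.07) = 0.07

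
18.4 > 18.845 False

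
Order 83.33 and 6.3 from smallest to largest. 6.3, 83.33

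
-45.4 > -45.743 True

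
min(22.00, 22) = 22.00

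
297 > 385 False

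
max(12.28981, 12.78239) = 12.78239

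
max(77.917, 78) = 78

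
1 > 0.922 True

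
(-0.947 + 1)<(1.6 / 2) True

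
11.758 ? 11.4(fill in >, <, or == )>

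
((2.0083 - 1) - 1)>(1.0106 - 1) False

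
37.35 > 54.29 False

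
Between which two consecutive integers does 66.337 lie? 66 and 67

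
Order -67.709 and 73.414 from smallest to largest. -67.709, 73.414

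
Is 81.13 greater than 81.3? No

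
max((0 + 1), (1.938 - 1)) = 1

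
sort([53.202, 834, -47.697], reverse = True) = [834, 53.202, -47.697]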